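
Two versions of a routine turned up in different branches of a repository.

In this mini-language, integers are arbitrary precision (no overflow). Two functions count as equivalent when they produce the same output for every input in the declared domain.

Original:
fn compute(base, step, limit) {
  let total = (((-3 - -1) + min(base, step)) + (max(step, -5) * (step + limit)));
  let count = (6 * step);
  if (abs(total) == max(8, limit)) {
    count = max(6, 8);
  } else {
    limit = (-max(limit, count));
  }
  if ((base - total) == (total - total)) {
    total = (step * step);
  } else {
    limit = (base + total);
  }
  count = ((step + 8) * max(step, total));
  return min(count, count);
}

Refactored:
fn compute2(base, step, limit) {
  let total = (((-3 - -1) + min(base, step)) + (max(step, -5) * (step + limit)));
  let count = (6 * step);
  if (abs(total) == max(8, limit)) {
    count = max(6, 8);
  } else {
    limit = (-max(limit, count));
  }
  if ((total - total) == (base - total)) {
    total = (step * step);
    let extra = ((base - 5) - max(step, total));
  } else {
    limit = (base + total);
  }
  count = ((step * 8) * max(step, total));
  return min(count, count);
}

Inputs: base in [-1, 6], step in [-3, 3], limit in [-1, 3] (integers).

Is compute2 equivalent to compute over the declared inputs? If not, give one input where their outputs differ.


Run the pair on base=-1, step=-3, limit=-1.
compute: total = 7; count = -18; (abs(total) == max(8, limit)) -> false; limit = 1; ((base - total) == (total - total)) -> false; limit = 6; count = 35; return 35
compute2: total = 7; count = -18; (abs(total) == max(8, limit)) -> false; limit = 1; ((total - total) == (base - total)) -> false; limit = 6; count = -168; return -168
35 against -168: the behavior changed.
verdict: not equivalent; witness: base=-1, step=-3, limit=-1


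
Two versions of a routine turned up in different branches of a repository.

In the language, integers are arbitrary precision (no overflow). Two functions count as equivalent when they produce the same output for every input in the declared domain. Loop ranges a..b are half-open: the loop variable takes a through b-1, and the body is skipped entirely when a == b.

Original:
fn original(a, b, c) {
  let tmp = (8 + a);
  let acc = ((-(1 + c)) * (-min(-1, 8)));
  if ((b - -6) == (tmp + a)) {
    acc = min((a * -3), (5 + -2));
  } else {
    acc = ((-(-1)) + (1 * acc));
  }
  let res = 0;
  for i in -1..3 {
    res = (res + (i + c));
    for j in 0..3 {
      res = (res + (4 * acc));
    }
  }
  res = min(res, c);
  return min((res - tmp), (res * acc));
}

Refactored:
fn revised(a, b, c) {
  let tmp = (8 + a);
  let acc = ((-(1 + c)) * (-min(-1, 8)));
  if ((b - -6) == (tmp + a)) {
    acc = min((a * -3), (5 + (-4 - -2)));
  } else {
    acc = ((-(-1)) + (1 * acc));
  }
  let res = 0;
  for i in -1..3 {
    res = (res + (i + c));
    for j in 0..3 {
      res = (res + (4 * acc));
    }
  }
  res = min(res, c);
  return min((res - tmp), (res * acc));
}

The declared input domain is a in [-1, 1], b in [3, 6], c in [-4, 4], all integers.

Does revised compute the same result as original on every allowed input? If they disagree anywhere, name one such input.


This is a faithful refactor — constant usage differs; arithmetic usage differs, but the computed results match everywhere.
Spot check at a=0, b=3, c=1 — original: tmp=8, then acc=-2, then ((b - -6) == (tmp + a)) is false, then acc=-1, then res=0, then (i=-1), then res=0, then (j=0), then res=-4, then (j=1), then res=-8, then (j=2), then res=-12, then (i=0), then res=-11, then (j=0), then res=-15, then (j=1), then res=-19, then (j=2), then res=-23, then (i=1), then res=-21, then (j=0), then res=-25, then (j=1), then res=-29, then (j=2), then res=-33, then (i=2), then res=-30, then (j=0), then res=-34, then (j=1), then res=-38, then (j=2), then res=-42, then res=-42, then returns -50. revised: tmp=8, then acc=-2, then ((b - -6) == (tmp + a)) is false, then acc=-1, then res=0, then (i=-1), then res=0, then (j=0), then res=-4, then (j=1), then res=-8, then (j=2), then res=-12, then (i=0), then res=-11, then (j=0), then res=-15, then (j=1), then res=-19, then (j=2), then res=-23, then (i=1), then res=-21, then (j=0), then res=-25, then (j=1), then res=-29, then (j=2), then res=-33, then (i=2), then res=-30, then (j=0), then res=-34, then (j=1), then res=-38, then (j=2), then res=-42, then res=-42, then returns -50. Both give -50.
Checked all 108 inputs in the declared domain: the outputs agree on every one.
verdict: equivalent


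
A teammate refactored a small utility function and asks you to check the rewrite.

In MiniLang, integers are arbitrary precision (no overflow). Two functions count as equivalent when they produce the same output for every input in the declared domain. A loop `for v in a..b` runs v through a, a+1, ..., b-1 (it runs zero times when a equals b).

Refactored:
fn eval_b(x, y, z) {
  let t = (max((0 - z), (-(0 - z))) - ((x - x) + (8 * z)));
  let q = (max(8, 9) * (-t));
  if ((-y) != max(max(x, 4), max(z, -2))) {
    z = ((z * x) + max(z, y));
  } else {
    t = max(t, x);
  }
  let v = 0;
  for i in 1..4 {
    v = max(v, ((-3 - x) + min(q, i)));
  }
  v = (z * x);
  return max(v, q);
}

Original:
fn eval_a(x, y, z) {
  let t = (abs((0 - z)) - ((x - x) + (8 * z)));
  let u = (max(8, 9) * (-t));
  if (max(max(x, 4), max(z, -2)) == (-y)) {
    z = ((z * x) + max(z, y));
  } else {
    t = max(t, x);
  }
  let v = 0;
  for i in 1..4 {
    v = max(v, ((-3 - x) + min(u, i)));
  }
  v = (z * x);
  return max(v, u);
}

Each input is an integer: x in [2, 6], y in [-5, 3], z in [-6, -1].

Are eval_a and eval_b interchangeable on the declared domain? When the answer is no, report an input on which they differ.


Run the pair on x=2, y=-5, z=-6.
eval_a: t = 54; u = -486; (max(max(x, 4), max(z, -2)) == (-y)) -> false; t = 54; v = 0; [i=1]; v = 0; [i=2]; v = 0; [i=3]; v = 0; v = -12; return -12
eval_b: t = 54; q = -486; ((-y) != max(max(x, 4), max(z, -2))) -> true; z = -17; v = 0; [i=1]; v = 0; [i=2]; v = 0; [i=3]; v = 0; v = -34; return -34
-12 and -34 differ, so these are not the same function on this domain.
verdict: not equivalent; witness: x=2, y=-5, z=-6


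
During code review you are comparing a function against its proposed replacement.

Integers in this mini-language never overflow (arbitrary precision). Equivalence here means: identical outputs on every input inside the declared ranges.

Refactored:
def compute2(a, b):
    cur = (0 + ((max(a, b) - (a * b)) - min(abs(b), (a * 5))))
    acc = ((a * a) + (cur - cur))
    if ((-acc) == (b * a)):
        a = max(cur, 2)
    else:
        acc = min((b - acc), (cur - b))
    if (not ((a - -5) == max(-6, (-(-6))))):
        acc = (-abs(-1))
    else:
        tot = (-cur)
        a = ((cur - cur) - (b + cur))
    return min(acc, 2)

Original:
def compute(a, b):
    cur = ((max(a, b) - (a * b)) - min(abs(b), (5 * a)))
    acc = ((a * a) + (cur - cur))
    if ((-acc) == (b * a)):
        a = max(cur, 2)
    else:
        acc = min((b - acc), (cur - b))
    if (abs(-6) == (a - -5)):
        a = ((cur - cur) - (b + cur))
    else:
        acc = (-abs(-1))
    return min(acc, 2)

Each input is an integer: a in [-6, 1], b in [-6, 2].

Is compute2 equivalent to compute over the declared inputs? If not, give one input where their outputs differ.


Changes here: arithmetic usage differs; statement counts differ; boolean connective usage differs; local variable names differ; min/max/abs usage differs; constant usage differs; the full 72-point sweep finds no disagreement.
verdict: equivalent


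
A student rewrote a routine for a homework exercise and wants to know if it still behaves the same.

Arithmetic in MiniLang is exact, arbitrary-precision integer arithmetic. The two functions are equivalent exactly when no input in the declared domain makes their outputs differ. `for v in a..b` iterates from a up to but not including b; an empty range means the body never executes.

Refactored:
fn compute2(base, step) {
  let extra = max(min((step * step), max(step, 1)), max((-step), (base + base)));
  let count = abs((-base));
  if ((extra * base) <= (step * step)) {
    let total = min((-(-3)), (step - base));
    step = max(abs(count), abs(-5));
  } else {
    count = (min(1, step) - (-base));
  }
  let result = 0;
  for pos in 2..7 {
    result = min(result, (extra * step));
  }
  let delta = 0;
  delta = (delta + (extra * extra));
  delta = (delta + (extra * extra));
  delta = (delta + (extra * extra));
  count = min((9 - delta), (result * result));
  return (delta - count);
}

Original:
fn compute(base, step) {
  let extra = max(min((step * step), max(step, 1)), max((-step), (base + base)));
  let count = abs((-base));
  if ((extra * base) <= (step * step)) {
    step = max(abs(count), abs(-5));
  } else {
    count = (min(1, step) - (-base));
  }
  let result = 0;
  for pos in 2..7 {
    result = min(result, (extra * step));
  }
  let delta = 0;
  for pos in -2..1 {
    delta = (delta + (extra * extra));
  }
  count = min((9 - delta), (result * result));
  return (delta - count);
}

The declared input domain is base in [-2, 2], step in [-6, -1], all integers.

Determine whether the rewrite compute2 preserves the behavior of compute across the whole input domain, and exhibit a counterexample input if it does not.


Equivalent — the differences include arithmetic usage differs, loop structure differs, local variable names differ, statement counts differ, constant usage differs, min/max/abs usage differs, yet no declared input distinguishes the two.
Spot check at base=1, step=-3 — compute: extra = 3; count = 1; ((extra * base) <= (step * step)) -> true; step = 5; result = 0; [pos=2]; result = 0; [pos=3]; result = 0; [pos=4]; result = 0; [pos=5]; result = 0; [pos=6]; result = 0; delta = 0; [pos=-2]; delta = 9; [pos=-1]; delta = 18; [pos=0]; delta = 27; count = -18; return 45. compute2: extra = 3; count = 1; ((extra * base) <= (step * step)) -> true; total = -4; step = 5; result = 0; [pos=2]; result = 0; [pos=3]; result = 0; [pos=4]; result = 0; [pos=5]; result = 0; [pos=6]; result = 0; delta = 0; delta = 9; delta = 18; delta = 27; count = -18; return 45. Both give 45.
Across all 30 domain points the two functions coincide.
verdict: equivalent


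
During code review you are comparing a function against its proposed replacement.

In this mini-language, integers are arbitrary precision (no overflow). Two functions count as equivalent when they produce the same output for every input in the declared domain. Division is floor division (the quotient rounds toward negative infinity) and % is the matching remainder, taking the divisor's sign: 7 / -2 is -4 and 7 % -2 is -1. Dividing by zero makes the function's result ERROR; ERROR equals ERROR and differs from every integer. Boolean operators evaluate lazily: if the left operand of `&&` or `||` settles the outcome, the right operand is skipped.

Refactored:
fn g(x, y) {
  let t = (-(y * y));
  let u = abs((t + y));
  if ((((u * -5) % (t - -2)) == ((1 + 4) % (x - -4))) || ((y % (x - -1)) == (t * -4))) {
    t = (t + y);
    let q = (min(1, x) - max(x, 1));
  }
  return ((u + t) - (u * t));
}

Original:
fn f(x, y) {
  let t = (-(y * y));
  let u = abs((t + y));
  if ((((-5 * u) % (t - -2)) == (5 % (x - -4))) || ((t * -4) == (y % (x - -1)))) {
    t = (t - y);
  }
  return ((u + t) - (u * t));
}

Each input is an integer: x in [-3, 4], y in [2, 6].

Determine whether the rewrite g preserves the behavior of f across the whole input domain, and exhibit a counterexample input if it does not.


Input x=-3, y=2: 8 from f versus 4 from g.
verdict: not equivalent; witness: x=-3, y=2


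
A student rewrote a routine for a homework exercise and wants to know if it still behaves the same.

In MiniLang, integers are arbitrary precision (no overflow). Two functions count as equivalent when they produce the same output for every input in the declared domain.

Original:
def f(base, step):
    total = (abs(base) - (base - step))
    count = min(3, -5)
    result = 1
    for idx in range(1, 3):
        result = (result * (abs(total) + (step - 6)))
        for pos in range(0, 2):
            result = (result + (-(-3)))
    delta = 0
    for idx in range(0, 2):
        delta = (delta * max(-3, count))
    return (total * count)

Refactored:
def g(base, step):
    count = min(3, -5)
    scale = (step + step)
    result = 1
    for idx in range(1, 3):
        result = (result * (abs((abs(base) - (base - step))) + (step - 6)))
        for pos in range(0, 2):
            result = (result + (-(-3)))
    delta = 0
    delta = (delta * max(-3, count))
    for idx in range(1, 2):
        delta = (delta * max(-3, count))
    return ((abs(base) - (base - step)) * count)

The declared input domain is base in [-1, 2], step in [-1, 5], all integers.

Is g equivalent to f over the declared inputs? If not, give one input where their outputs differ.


The two are interchangeable: statement counts differ; and min/max/abs usage differs; and arithmetic usage differs; and loop structure differs; and constant usage differs; and local variable names differ, and every declared input agrees.
Tracing base=2, step=4: f: total becomes 4; next count becomes -5; next result becomes 1; next at idx=1:; next result becomes 2; next at pos=0:; next result becomes 5; next at pos=1:; next result becomes 8; next at idx=2:; next result becomes 16; next at pos=0:; next result becomes 19; next at pos=1:; next result becomes 22; next delta becomes 0; next at idx=0:; next delta becomes 0; next at idx=1:; next delta becomes 0; next final value -20 | g: count becomes -5; next scale becomes 8; next result becomes 1; next at idx=1:; next result becomes 2; next at pos=0:; next result becomes 5; next at pos=1:; next result becomes 8; next at idx=2:; next result becomes 16; next at pos=0:; next result becomes 19; next at pos=1:; next result becomes 22; next delta becomes 0; next delta becomes 0; next at idx=1:; next delta becomes 0; next final value -20 — matching result -20.
Every one of the 28 inputs gives matching results.
verdict: equivalent


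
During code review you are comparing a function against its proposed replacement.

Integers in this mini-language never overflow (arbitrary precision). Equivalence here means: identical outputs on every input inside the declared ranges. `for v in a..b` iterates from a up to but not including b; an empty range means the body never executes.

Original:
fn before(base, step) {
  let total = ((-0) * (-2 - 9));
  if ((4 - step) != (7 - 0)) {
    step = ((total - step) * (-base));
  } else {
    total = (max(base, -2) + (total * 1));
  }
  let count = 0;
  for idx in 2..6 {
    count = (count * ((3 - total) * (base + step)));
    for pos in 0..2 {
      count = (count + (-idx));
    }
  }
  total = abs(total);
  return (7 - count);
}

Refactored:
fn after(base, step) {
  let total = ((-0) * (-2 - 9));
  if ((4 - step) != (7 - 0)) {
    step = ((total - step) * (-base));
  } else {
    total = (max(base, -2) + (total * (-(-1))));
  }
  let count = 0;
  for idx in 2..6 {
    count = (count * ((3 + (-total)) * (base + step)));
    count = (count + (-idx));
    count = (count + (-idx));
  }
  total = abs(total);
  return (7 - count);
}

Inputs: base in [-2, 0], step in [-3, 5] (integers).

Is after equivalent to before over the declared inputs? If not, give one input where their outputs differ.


Reading the diff, among the changes: arithmetic usage differs; and loop structure differs; and local variable names differ.
One worked example (base=0, step=-2) — before: total becomes 0; next ((4 - step) != (7 - 0)) evaluates to true; next step becomes 0; next count becomes 0; next at idx=2:; next count becomes 0; next at pos=0:; next count becomes -2; next at pos=1:; next count becomes -4; next at idx=3:; next count becomes 0; next at pos=0:; next count becomes -3; next at pos=1:; next count becomes -6; next at idx=4:; next count becomes 0; next at pos=0:; next count becomes -4; next at pos=1:; next count becomes -8; next at idx=5:; next count becomes 0; next at pos=0:; next count becomes -5; next at pos=1:; next count becomes -10; next total becomes 0; next final value 17; after: total becomes 0; next ((4 - step) != (7 - 0)) evaluates to true; next step becomes 0; next count becomes 0; next at idx=2:; next count becomes 0; next count becomes -2; next count becomes -4; next at idx=3:; next count becomes 0; next count becomes -3; next count becomes -6; next at idx=4:; next count becomes 0; next count becomes -4; next count becomes -8; next at idx=5:; next count becomes 0; next count becomes -5; next count becomes -10; next total becomes 0; next final value 17; agreement on 17.
An exhaustive pass over the 27 declared inputs shows identical outputs.
verdict: equivalent


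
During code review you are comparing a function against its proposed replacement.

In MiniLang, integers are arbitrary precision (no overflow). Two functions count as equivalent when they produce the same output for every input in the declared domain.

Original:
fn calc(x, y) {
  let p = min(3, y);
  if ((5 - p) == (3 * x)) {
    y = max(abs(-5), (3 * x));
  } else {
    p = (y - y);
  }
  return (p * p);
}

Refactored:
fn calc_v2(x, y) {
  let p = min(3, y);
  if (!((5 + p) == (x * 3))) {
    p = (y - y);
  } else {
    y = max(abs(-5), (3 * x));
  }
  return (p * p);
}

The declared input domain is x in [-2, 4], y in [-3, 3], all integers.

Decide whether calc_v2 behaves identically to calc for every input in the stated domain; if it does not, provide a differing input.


Try x=1, y=-2.
calc: p=-2, then ((5 - p) == (3 * x)) is false, then p=0, then returns 0
calc_v2: p=-2, then (!((5 + p) == (x * 3))) is false, then y=5, then returns 4
0 vs 4 — the two versions disagree here.
verdict: not equivalent; witness: x=1, y=-2


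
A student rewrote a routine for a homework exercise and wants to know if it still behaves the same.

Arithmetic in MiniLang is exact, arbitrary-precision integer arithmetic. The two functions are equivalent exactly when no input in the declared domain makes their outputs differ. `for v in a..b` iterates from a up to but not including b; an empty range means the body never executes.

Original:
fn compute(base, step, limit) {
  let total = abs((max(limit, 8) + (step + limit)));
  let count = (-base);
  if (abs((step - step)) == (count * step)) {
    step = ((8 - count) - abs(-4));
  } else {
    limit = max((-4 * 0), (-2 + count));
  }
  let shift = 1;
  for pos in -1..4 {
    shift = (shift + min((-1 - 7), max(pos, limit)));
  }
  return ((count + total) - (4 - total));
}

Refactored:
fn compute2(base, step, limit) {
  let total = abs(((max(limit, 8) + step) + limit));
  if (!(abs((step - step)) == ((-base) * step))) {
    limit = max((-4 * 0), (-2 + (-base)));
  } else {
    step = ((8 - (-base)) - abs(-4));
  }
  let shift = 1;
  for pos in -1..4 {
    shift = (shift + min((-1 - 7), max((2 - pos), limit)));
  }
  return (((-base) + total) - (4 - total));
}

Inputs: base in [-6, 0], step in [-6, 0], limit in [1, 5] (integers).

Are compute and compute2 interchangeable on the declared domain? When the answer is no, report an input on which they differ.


Comparing the listings, the differences include: boolean connective usage differs, statement counts differ, arithmetic usage differs, local variable names differ, constant usage differs.
As a probe, take base=-4, step=-5, limit=2: compute runs total := 5 | count := 4 | (abs((step - step)) == (count * step)): false | limit := 2 | shift := 1 | iter pos=-1: | shift := -7 | iter pos=0: | shift := -15 | iter pos=1: | shift := -23 | iter pos=2: | shift := -31 | iter pos=3: | shift := -39 | result 10; compute2 runs total := 5 | (!(abs((step - step)) == ((-base) * step))): true | limit := 2 | shift := 1 | iter pos=-1: | shift := -7 | iter pos=0: | shift := -15 | iter pos=1: | shift := -23 | iter pos=2: | shift := -31 | iter pos=3: | shift := -39 | result 10; both end at 10.
An exhaustive pass over the 245 declared inputs shows identical outputs.
verdict: equivalent


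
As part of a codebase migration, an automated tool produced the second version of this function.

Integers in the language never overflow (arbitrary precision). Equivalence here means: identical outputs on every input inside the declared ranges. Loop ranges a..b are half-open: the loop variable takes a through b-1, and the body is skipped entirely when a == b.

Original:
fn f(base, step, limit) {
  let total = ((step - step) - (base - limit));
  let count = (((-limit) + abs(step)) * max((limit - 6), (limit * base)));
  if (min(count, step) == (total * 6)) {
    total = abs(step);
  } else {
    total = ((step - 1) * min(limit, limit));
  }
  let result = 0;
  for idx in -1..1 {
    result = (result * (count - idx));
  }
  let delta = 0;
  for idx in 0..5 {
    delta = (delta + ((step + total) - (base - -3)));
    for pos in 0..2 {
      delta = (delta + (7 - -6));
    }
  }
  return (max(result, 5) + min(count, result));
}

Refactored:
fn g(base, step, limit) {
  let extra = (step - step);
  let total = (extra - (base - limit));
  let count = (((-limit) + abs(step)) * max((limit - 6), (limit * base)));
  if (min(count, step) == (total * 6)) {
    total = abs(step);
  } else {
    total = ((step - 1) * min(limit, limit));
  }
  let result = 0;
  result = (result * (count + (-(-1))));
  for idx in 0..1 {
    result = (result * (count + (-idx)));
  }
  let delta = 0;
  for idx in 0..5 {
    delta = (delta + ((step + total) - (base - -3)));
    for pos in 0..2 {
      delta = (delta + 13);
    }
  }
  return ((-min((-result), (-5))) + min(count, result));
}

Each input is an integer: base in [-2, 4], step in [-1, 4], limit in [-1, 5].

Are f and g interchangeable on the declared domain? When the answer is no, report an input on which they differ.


Side by side, the visible changes include: local variable names differ, arithmetic usage differs, statement counts differ, constant usage differs, min/max/abs usage differs, loop structure differs.
One worked example (base=1, step=1, limit=3) — f: total := 2 | count := -6 | (min(count, step) == (total * 6)): false | total := 0 | result := 0 | iter idx=-1: | result := 0 | iter idx=0: | result := 0 | delta := 0 | iter idx=0: | delta := -3 | iter pos=0: | delta := 10 | iter pos=1: | delta := 23 | iter idx=1: | delta := 20 | iter pos=0: | delta := 33 | iter pos=1: | delta := 46 | iter idx=2: | delta := 43 | iter pos=0: | delta := 56 | iter pos=1: | delta := 69 | iter idx=3: | delta := 66 | iter pos=0: | delta := 79 | iter pos=1: | delta := 92 | iter idx=4: | delta := 89 | iter pos=0: | delta := 102 | iter pos=1: | delta := 115 | result -1; g: extra := 0 | total := 2 | count := -6 | (min(count, step) == (total * 6)): false | total := 0 | result := 0 | result := 0 | iter idx=0: | result := 0 | delta := 0 | iter idx=0: | delta := -3 | iter pos=0: | delta := 10 | iter pos=1: | delta := 23 | iter idx=1: | delta := 20 | iter pos=0: | delta := 33 | iter pos=1: | delta := 46 | iter idx=2: | delta := 43 | iter pos=0: | delta := 56 | iter pos=1: | delta := 69 | iter idx=3: | delta := 66 | iter pos=0: | delta := 79 | iter pos=1: | delta := 92 | iter idx=4: | delta := 89 | iter pos=0: | delta := 102 | iter pos=1: | delta := 115 | result -1; agreement on -1.
An exhaustive pass over the 294 declared inputs shows identical outputs.
verdict: equivalent


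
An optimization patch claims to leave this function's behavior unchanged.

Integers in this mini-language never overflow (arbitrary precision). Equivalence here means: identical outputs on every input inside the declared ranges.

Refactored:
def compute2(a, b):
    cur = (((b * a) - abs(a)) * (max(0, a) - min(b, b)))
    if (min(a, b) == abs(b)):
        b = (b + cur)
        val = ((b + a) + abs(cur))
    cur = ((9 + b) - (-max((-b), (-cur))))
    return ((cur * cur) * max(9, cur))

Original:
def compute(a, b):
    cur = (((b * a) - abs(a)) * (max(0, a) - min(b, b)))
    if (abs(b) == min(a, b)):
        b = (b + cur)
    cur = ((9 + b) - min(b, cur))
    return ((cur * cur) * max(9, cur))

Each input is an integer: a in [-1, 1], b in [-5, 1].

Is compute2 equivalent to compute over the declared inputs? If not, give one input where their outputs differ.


The two are interchangeable: min/max/abs usage differs; also arithmetic usage differs; also local variable names differ; also statement counts differ, and every declared input agrees.
As a probe, take a=1, b=-5: compute runs cur=-36, then (abs(b) == min(a, b)) is false, then cur=40, then returns 64000; compute2 runs cur=-36, then (min(a, b) == abs(b)) is false, then cur=40, then returns 64000; both end at 64000.
Checked all 21 inputs in the declared domain: the outputs agree on every one.
verdict: equivalent


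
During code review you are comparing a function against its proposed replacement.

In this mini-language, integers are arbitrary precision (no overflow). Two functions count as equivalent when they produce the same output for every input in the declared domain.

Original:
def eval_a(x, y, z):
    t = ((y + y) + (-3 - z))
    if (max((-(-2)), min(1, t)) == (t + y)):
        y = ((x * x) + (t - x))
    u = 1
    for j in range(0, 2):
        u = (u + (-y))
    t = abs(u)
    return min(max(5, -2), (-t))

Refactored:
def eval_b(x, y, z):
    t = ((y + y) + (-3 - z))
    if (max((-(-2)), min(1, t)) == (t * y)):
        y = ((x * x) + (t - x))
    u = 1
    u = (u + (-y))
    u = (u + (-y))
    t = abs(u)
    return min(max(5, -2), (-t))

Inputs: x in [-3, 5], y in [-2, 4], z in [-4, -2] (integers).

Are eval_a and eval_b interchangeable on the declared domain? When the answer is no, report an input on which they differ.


On input x=-3, y=-1, z=-3, eval_a returns -3 while eval_b returns -19.
verdict: not equivalent; witness: x=-3, y=-1, z=-3


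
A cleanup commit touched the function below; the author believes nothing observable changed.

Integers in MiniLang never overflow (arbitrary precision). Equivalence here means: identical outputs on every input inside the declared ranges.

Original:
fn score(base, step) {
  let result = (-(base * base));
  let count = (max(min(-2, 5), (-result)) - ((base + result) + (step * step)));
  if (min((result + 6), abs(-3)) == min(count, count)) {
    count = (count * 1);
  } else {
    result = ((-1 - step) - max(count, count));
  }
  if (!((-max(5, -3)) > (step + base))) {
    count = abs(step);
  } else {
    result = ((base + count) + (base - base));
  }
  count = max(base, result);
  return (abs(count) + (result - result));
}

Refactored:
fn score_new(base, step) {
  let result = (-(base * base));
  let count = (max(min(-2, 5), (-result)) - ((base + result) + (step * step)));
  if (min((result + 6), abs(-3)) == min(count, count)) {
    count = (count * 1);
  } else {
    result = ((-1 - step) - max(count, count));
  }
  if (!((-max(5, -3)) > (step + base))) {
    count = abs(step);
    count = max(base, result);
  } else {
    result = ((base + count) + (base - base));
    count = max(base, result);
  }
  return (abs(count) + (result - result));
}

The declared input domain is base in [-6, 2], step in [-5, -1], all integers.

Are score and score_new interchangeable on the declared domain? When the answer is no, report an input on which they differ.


The two are interchangeable: min/max/abs usage differs; and statement counts differ, and every declared input agrees.
Tracing base=-1, step=-4: score: result := -1 | count := -13 | (min((result + 6), abs(-3)) == min(count, count)): false | result := 16 | (!((-max(5, -3)) > (step + base))): true | count := 4 | count := 16 | result 16 | score_new: result := -1 | count := -13 | (min((result + 6), abs(-3)) == min(count, count)): false | result := 16 | (!((-max(5, -3)) > (step + base))): true | count := 4 | count := 16 | result 16 — matching result 16.
Across all 45 domain points the two functions coincide.
verdict: equivalent


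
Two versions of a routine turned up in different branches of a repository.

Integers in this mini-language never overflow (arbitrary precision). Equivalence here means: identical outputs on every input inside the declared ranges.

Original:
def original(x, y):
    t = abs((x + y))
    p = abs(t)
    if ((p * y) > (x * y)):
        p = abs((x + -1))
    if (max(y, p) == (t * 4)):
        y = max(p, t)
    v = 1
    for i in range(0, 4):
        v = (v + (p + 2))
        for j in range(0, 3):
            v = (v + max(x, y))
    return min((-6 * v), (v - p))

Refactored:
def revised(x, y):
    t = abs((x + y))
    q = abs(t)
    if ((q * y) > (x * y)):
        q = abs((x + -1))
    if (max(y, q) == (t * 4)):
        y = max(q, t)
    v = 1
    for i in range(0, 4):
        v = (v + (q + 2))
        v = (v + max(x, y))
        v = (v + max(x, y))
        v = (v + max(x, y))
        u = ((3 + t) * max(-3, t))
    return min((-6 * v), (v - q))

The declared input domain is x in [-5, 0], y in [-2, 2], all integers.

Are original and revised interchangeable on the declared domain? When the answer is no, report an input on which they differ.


The two versions differ — the changes include loop structure differs, plus arithmetic usage differs, plus constant usage differs, plus min/max/abs usage differs, plus local variable names differ, plus statement counts differ.
Spot check at x=0, y=2 — original: t becomes 2; next p becomes 2; next ((p * y) > (x * y)) evaluates to true; next p becomes 1; next (max(y, p) == (t * 4)) evaluates to false; next v becomes 1; next at i=0:; next v becomes 4; next at j=0:; next v becomes 6; next at j=1:; next v becomes 8; next at j=2:; next v becomes 10; next at i=1:; next v becomes 13; next at j=0:; next v becomes 15; next at j=1:; next v becomes 17; next at j=2:; next v becomes 19; next at i=2:; next v becomes 22; next at j=0:; next v becomes 24; next at j=1:; next v becomes 26; next at j=2:; next v becomes 28; next at i=3:; next v becomes 31; next at j=0:; next v becomes 33; next at j=1:; next v becomes 35; next at j=2:; next v becomes 37; next final value -222. revised: t becomes 2; next q becomes 2; next ((q * y) > (x * y)) evaluates to true; next q becomes 1; next (max(y, q) == (t * 4)) evaluates to false; next v becomes 1; next at i=0:; next v becomes 4; next v becomes 6; next v becomes 8; next v becomes 10; next u becomes 10; next at i=1:; next v becomes 13; next v becomes 15; next v becomes 17; next v becomes 19; next u becomes 10; next at i=2:; next v becomes 22; next v becomes 24; next v becomes 26; next v becomes 28; next u becomes 10; next at i=3:; next v becomes 31; next v becomes 33; next v becomes 35; next v becomes 37; next u becomes 10; next final value -222. Both give -222.
An exhaustive pass over the 30 declared inputs shows identical outputs.
verdict: equivalent


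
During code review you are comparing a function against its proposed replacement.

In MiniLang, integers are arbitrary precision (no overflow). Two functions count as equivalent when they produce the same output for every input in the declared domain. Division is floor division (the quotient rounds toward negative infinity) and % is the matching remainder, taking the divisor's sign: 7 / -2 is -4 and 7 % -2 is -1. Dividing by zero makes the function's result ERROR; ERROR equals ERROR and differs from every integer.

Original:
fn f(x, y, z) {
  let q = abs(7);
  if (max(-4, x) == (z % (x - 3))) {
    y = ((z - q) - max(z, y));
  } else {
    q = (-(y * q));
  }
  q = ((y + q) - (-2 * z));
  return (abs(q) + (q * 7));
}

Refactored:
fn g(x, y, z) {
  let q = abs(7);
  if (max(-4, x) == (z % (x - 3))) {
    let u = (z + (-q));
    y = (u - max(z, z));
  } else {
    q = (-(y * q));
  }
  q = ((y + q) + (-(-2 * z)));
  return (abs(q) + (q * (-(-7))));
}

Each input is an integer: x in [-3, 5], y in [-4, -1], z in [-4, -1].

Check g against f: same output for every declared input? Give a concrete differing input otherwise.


Not equivalent: x=-3, y=-2, z=-3 separates them (-42 vs -36).
f: q = 7; (max(-4, x) == (z % (x - 3))) -> true; y = -8; q = -7; return -42
g: q = 7; (max(-4, x) == (z % (x - 3))) -> true; u = -10; y = -7; q = -6; return -36
verdict: not equivalent; witness: x=-3, y=-2, z=-3


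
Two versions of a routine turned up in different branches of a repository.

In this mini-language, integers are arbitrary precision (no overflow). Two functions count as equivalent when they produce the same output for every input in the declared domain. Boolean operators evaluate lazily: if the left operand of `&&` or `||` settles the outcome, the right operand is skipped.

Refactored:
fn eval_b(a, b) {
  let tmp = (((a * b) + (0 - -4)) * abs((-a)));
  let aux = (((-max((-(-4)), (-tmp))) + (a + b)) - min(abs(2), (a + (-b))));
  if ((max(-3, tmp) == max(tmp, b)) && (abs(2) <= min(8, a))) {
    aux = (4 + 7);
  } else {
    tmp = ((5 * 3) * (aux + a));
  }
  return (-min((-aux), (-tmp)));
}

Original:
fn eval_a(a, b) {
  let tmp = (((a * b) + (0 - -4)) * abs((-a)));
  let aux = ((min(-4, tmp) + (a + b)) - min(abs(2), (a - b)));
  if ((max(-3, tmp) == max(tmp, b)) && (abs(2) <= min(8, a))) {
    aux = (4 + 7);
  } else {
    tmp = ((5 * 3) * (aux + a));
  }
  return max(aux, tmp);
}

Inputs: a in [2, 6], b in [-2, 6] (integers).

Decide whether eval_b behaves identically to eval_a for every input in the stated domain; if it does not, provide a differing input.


Reading the diff, among the changes: arithmetic usage differs.
Spot check at a=5, b=-2 — eval_a: tmp = -30; aux = -29; ((max(-3, tmp) == max(tmp, b)) && (abs(2) <= min(8, a))) -> false; tmp = -360; return -29. eval_b: tmp = -30; aux = -29; ((max(-3, tmp) == max(tmp, b)) && (abs(2) <= min(8, a))) -> false; tmp = -360; return -29. Both give -29.
Every one of the 45 inputs gives matching results.
verdict: equivalent


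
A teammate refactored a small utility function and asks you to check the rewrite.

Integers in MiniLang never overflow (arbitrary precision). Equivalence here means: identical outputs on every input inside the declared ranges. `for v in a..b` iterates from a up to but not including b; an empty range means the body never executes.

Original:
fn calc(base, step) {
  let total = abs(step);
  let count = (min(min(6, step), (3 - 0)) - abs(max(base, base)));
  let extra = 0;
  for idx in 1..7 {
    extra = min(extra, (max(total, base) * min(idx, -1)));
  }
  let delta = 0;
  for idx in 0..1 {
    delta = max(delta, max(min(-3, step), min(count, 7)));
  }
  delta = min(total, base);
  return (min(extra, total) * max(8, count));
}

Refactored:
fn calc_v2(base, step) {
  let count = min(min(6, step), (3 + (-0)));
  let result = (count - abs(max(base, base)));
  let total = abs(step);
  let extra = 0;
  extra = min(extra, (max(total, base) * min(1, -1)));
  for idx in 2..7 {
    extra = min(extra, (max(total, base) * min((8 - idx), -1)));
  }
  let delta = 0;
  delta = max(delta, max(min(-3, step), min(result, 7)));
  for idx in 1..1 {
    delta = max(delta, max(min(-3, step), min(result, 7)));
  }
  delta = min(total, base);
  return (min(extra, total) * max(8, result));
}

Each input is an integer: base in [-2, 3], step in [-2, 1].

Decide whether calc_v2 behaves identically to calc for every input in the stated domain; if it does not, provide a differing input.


Side by side, the visible changes include: local variable names differ, loop structure differs, min/max/abs usage differs, arithmetic usage differs, constant usage differs, statement counts differ.
One worked example (base=0, step=-2) — calc: total=2, then count=-2, then extra=0, then (idx=1), then extra=-2, then (idx=2), then extra=-2, then (idx=3), then extra=-2, then (idx=4), then extra=-2, then (idx=5), then extra=-2, then (idx=6), then extra=-2, then delta=0, then (idx=0), then delta=0, then delta=0, then returns -16; calc_v2: count=-2, then result=-2, then total=2, then extra=0, then extra=-2, then (idx=2), then extra=-2, then (idx=3), then extra=-2, then (idx=4), then extra=-2, then (idx=5), then extra=-2, then (idx=6), then extra=-2, then delta=0, then delta=0, then the loop over idx runs zero times, then delta=0, then returns -16; agreement on -16.
Every one of the 24 inputs gives matching results.
verdict: equivalent


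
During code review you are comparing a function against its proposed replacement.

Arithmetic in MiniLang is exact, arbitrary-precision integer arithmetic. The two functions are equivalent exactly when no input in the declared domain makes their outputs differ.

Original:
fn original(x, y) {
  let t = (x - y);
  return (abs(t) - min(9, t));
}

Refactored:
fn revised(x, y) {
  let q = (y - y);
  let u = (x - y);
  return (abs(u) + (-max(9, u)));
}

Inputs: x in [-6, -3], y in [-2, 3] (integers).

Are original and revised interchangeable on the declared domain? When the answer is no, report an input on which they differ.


On input x=-6, y=-2, original returns 8 while revised returns -5.
verdict: not equivalent; witness: x=-6, y=-2


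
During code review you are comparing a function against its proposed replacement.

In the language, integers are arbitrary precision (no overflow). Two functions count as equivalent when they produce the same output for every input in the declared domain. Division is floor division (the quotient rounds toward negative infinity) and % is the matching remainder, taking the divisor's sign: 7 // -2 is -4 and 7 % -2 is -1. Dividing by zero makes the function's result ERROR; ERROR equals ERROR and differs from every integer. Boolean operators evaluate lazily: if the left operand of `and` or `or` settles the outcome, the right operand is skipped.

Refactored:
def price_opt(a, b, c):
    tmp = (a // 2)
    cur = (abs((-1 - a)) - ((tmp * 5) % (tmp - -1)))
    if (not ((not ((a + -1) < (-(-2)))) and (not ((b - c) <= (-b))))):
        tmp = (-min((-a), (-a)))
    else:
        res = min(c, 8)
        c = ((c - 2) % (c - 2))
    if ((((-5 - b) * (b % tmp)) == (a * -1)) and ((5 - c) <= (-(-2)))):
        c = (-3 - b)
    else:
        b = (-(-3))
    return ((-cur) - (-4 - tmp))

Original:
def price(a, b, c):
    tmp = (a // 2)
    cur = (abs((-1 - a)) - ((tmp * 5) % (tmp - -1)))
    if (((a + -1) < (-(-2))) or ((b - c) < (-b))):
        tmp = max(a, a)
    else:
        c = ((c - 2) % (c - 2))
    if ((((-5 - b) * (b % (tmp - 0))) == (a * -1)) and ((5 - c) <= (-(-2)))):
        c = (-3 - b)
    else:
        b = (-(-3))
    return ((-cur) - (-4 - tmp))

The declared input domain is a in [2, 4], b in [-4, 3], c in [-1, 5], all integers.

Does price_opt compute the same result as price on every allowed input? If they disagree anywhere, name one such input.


Run the pair on a=3, b=0, c=0.
price: tmp becomes 1; next cur becomes 3; next (((a + -1) < (-(-2))) or ((b - c) < (-b))) evaluates to false; next c becomes 0; next ((((-5 - b) * (b % (tmp - 0))) == (a * -1)) and ((5 - c) <= (-(-2)))) evaluates to false; next b becomes 3; next final value 2
price_opt: tmp becomes 1; next cur becomes 3; next (not ((not ((a + -1) < (-(-2)))) and (not ((b - c) <= (-b))))) evaluates to true; next tmp becomes 3; next ((((-5 - b) * (b % tmp)) == (a * -1)) and ((5 - c) <= (-(-2)))) evaluates to false; next b becomes 3; next final value 4
2 vs 4 — the two versions disagree here.
verdict: not equivalent; witness: a=3, b=0, c=0


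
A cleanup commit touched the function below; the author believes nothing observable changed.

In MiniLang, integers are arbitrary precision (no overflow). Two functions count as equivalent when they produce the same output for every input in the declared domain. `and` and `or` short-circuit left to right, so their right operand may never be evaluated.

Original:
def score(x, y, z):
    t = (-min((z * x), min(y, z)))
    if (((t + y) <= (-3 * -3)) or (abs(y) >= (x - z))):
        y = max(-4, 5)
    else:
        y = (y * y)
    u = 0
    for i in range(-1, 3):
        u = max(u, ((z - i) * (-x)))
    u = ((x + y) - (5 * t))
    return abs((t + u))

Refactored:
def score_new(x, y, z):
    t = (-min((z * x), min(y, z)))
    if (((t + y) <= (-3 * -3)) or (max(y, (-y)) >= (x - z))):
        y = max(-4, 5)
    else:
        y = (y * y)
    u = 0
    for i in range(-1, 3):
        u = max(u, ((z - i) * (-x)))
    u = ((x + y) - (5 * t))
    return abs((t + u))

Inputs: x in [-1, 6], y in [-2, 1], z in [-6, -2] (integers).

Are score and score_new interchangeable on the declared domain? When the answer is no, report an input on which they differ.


This is a faithful refactor — min/max/abs usage differs, but the computed results match everywhere.
As a probe, take x=1, y=-1, z=-6: score runs t := 6 | (((t + y) <= (-3 * -3)) or (abs(y) >= (x - z))): true | y := 5 | u := 0 | iter i=-1: | u := 5 | iter i=0: | u := 6 | iter i=1: | u := 7 | iter i=2: | u := 8 | u := -24 | result 18; score_new runs t := 6 | (((t + y) <= (-3 * -3)) or (max(y, (-y)) >= (x - z))): true | y := 5 | u := 0 | iter i=-1: | u := 5 | iter i=0: | u := 6 | iter i=1: | u := 7 | iter i=2: | u := 8 | u := -24 | result 18; both end at 18.
Sweeping the whole domain (160 inputs) finds no disagreement.
verdict: equivalent
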